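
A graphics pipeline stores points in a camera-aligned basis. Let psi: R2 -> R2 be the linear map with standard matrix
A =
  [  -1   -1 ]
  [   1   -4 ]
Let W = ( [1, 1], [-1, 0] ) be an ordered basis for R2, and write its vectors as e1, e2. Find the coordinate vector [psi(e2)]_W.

Column 2 of [psi]_W is the W-coordinate vector of psi(e2).
In standard coordinates psi(e2) = A e2 = [1, -1].
Converting to W: [1, -1] = -e1 - 2e2, so the coordinate vector is [-1, -2].

[-1, -2]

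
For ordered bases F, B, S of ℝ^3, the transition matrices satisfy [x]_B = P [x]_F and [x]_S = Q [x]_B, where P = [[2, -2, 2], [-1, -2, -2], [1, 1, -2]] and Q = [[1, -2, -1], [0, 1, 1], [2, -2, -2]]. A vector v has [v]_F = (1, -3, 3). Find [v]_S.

(24, -9, 46)

Apply P to get B-coordinates (14, -1, -8), then Q to get S-coordinates.
The result is [v]_S = (24, -9, 46).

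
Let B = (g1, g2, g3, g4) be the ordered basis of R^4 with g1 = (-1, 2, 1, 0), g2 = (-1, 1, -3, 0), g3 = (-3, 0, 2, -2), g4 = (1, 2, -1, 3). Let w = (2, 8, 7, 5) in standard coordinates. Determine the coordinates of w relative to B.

Write w = c_1 g1 + ... + c_4 g4 and solve for the c_i.
Gaussian elimination on [M | w] yields c = (4, -2, -1, 1).
Check: 4g1 - 2g2 - g3 + g4 = (2, 8, 7, 5).

(4, -2, -1, 1)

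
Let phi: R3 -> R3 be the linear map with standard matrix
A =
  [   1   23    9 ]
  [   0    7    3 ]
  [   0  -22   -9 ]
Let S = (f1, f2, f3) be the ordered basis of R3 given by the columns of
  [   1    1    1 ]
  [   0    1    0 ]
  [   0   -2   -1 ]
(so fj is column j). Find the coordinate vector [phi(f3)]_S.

Compute phi(f3) = A f3 = (-8, -3, 9) in standard coordinates.
Then write this in S-coordinates: solve for y in y_1 f1 + ... + y_3 f3 = (-8, -3, 9).
This gives y = (-2, -3, -3), which is column 3 of [phi]_S.

(-2, -3, -3)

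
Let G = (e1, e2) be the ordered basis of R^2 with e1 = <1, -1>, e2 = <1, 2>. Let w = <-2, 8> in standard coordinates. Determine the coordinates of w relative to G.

[w]_G is the unique c with M c = w, where M has columns e1, e2.
System: c_1 + c_2 = -2, -c_1 + 2c_2 = 8; solving gives c_1 = -4, c_2 = 2.
Check: -4e1 + 2e2 = <-2, 8>.

<-4, 2>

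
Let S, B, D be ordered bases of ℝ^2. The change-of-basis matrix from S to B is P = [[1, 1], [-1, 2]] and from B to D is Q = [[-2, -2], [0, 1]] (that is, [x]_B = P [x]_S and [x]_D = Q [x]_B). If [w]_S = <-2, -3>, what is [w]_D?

<18, -4>

First [w]_B = P [w]_S = <-5, -4>.
Then [w]_D = Q [w]_B = <18, -4>.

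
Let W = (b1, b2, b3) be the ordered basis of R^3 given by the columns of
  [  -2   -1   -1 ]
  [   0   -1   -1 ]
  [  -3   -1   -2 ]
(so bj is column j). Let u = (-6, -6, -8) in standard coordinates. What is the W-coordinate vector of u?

[u]_W is the unique c with M c = u, where M has columns b1, ..., b3.
Row-reducing the augmented matrix [M | u] gives c = (0, 4, 2).
Check: 0·b1 + 4b2 + 2b3 = (-6, -6, -8).

(0, 4, 2)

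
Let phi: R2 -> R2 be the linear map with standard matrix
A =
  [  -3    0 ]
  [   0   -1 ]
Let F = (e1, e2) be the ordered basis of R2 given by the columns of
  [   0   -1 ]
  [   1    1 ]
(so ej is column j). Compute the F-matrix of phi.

[[-1, 2], [0, -3]]

With P the matrix whose columns are e1, e2, [phi]_F = P^(-1) A P.
Column by column: phi(e1) = A e1 = (0, -1); its F-coordinates (-1, 0) give column 1.
Continuing for each basis vector yields [phi]_F = [[-1, 2], [0, -3]].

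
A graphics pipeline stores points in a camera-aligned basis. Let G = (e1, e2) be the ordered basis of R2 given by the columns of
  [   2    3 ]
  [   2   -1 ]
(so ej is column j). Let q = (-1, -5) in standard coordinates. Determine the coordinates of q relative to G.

[q]_G is the unique c with M c = q, where M has columns e1, e2.
System: 2c_1 + 3c_2 = -1, 2c_1 - c_2 = -5; solving gives c_1 = -2, c_2 = 1.
Check: -2e1 + e2 = (-1, -5).

(-2, 1)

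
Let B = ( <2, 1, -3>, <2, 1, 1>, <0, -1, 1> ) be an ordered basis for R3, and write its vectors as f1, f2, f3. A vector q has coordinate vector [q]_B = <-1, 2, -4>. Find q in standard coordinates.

By definition q = -f1 + 2f2 - 4f3.
Summing componentwise gives <2, 5, 1>.

<2, 5, 1>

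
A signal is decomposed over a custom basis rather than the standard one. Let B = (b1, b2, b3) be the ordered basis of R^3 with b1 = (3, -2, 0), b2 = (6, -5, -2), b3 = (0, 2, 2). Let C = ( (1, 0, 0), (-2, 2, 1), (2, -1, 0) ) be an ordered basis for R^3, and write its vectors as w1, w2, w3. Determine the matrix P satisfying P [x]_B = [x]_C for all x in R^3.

Column j of P is [bj]_C, since P maps B-coordinates to C-coordinates.
Expressing b1 in C: b1 = -w1 + 0·w2 + 2w3, so column 1 of P is (-1, 0, 2).
Doing the same for each bj gives P = [[-1, 0, 0], [0, -2, 2], [2, 1, 2]].

[[-1, 0, 0], [0, -2, 2], [2, 1, 2]]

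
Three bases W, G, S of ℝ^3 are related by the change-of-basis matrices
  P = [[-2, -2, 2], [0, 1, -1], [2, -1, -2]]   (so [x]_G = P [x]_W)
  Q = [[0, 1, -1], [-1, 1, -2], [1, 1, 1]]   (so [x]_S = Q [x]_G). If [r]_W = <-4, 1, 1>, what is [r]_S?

Apply P to get G-coordinates <8, 0, -11>, then Q to get S-coordinates.
The result is [r]_S = <11, 14, -3>.

<11, 14, -3>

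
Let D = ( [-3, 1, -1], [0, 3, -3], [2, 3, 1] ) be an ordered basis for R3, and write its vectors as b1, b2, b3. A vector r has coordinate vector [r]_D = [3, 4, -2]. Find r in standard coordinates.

[-13, 9, -17]

r = M [r]_D, where M has columns b1, ..., b3.
Carrying out the matrix-vector product, r = [-13, 9, -17].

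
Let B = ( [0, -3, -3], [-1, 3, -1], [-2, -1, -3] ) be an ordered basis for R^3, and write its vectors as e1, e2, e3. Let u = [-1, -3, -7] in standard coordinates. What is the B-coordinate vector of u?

[u]_B is the unique c with M c = u, where M has columns e1, ..., e3.
Row-reducing the augmented matrix [M | u] gives c = (2, 1, 0).
Check: 2e1 + e2 + 0·e3 = [-1, -3, -7].

[2, 1, 0]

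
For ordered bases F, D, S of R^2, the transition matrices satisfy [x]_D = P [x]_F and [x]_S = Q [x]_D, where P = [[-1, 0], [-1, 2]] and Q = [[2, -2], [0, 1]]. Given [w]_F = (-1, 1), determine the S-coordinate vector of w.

First [w]_D = P [w]_F = (1, 3).
Then [w]_S = Q [w]_D = (-4, 3).

(-4, 3)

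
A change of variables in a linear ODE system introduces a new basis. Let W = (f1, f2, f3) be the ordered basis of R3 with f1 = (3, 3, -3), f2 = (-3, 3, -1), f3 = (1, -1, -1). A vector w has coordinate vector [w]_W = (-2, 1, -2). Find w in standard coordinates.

(-11, -1, 7)

w = M [w]_W, where M has columns f1, ..., f3.
Carrying out the matrix-vector product, w = (-11, -1, 7).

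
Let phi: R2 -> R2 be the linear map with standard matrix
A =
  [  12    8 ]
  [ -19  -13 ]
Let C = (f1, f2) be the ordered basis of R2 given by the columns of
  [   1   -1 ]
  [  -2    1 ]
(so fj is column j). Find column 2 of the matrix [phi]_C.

Column 2 of [phi]_C is the C-coordinate vector of phi(f2).
In standard coordinates phi(f2) = A f2 = <-4, 6>.
Converting to C: <-4, 6> = -2f1 + 2f2, so the coordinate vector is <-2, 2>.

<-2, 2>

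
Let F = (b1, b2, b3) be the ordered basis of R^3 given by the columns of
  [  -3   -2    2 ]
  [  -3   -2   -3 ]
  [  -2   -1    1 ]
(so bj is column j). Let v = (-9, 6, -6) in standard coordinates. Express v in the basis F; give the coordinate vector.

We seek scalars with c_1 b1 + ... + c_3 b3 = v; equivalently solve M c = v where the columns of M are b1, ..., b3.
Gaussian elimination on [M | v] yields c = (3, -3, -3).
Check: 3b1 - 3b2 - 3b3 = (-9, 6, -6).

(3, -3, -3)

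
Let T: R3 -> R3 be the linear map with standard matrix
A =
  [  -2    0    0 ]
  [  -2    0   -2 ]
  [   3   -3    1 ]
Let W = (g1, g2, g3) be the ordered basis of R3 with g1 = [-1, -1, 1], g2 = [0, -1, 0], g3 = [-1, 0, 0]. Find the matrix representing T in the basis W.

[[1, 3, -3], [-1, -3, 1], [-3, -3, 1]]

The j-th column of [T]_W is [T(gj)]_W.
T(g1) = A g1 = [2, 0, 1] = g1 - g2 - 3g3, so column 1 is [1, -1, -3].
Repeating for g2, g3 and assembling the columns gives [[1, 3, -3], [-1, -3, 1], [-3, -3, 1]].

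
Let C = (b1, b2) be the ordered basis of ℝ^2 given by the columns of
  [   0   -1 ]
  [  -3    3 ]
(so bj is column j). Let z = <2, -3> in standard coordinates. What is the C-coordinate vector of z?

Write z = c_1 b1 + c_2 b2 and solve for the c_i.
System: 0c_1 - c_2 = 2, -3c_1 + 3c_2 = -3; solving gives c_1 = -1, c_2 = -2.
Check: -b1 - 2b2 = <2, -3>.

<-1, -2>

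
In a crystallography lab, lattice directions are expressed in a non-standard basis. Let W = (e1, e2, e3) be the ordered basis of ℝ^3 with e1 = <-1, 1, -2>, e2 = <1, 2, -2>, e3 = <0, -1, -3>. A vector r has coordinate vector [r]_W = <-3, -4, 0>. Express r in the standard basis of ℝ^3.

By definition r = -3e1 - 4e2 + 0·e3.
Summing componentwise gives <-1, -11, 14>.

<-1, -11, 14>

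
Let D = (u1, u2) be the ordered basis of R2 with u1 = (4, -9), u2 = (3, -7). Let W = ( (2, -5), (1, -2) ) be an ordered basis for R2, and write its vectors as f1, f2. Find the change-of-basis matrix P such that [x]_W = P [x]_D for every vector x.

[[1, 1], [2, 1]]

Let M have columns uj and N have columns fj. Then for every x, N [x]_W = x = M [x]_D, so P = N^(-1) M.
Since det N = 1, N^(-1) has integer entries; multiplying gives P = [[1, 1], [2, 1]].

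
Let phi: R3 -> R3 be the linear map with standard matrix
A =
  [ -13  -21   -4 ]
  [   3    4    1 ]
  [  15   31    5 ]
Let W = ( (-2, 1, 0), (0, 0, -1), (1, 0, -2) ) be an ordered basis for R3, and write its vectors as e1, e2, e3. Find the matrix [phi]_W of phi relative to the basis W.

Let P have columns e1, ..., e3. Then [phi]_W = P^(-1) A P.
Here det P = -1, so P^(-1) is integer; computing A P first and then P^(-1)(A P) gives [[-2, -1, 1], [-3, 1, 1], [1, 2, -3]].

[[-2, -1, 1], [-3, 1, 1], [1, 2, -3]]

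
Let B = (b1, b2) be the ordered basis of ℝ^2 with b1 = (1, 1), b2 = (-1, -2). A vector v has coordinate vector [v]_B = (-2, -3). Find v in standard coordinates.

The coordinates say v = -2b1 - 3b2; adding the scaled basis vectors gives (1, 4).

(1, 4)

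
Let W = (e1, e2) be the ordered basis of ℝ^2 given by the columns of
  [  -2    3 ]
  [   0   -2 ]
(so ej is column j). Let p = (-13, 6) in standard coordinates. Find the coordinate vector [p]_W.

We seek scalars with c_1 e1 + c_2 e2 = p; equivalently solve M c = p where the columns of M are e1, e2.
System: -2c_1 + 3c_2 = -13, 0c_1 - 2c_2 = 6; solving gives c_1 = 2, c_2 = -3.
Check: 2e1 - 3e2 = (-13, 6).

(2, -3)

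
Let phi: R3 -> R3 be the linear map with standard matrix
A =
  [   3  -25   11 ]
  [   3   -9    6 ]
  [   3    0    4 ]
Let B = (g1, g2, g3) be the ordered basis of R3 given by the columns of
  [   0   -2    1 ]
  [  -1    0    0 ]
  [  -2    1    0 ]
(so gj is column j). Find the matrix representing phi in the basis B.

[[3, 0, -3], [-2, -2, -3], [-1, 1, -3]]

The j-th column of [phi]_B is [phi(gj)]_B.
phi(g1) = A g1 = <3, -3, -8> = 3g1 - 2g2 - g3, so column 1 is <3, -2, -1>.
Repeating for g2, g3 and assembling the columns gives [[3, 0, -3], [-2, -2, -3], [-1, 1, -3]].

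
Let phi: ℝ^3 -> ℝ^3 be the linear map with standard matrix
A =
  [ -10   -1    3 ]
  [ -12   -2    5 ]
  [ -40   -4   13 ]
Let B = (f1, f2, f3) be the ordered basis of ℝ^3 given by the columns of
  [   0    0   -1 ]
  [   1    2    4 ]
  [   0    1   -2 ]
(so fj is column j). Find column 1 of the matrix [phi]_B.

Column 1 of [phi]_B is the B-coordinate vector of phi(f1).
In standard coordinates phi(f1) = A f1 = (-1, -2, -4).
Converting to B: (-1, -2, -4) = -2f1 - 2f2 + f3, so the coordinate vector is (-2, -2, 1).

(-2, -2, 1)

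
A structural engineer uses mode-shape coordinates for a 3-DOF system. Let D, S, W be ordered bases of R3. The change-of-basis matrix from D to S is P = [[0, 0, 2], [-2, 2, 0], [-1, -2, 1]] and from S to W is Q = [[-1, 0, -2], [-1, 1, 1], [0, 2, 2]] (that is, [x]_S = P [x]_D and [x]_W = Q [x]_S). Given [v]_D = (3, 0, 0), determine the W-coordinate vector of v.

(6, -9, -18)

Apply P to get S-coordinates (0, -6, -3), then Q to get W-coordinates.
The result is [v]_W = (6, -9, -18).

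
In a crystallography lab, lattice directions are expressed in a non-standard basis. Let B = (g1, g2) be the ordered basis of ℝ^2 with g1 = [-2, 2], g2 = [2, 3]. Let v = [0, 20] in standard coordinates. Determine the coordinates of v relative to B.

[v]_B is the unique c with M c = v, where M has columns g1, g2.
System: -2c_1 + 2c_2 = 0, 2c_1 + 3c_2 = 20; solving gives c_1 = 4, c_2 = 4.
Check: 4g1 + 4g2 = [0, 20].

[4, 4]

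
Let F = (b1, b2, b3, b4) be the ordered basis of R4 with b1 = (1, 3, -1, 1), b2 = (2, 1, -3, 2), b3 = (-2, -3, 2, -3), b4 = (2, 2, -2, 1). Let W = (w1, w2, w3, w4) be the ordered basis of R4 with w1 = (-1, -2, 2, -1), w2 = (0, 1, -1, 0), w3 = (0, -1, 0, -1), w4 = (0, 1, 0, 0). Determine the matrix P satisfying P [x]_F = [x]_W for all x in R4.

[[-1, -2, 2, -2], [-1, -1, 2, -2], [0, 0, 1, 1], [2, -2, 0, 1]]

Take x = bj: its F-coordinates are the j-th standard unit vector, so P e_j — column j of P — equals [bj]_W.
b1 = -w1 - w2 + 0·w3 + 2w4, giving column 1 = (-1, -1, 0, 2); repeating for each j gives P = [[-1, -2, 2, -2], [-1, -1, 2, -2], [0, 0, 1, 1], [2, -2, 0, 1]].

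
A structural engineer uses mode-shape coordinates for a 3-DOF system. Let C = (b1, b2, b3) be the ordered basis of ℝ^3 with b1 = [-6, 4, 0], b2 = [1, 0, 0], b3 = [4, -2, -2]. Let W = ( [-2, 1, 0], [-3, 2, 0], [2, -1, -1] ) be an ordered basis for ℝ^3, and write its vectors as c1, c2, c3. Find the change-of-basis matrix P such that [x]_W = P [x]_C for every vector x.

Take x = bj: its C-coordinates are the j-th standard unit vector, so P e_j — column j of P — equals [bj]_W.
b1 = 0·c1 + 2c2 + 0·c3, giving column 1 = [0, 2, 0]; repeating for each j gives P = [[0, -2, 0], [2, 1, 0], [0, 0, 2]].

[[0, -2, 0], [2, 1, 0], [0, 0, 2]]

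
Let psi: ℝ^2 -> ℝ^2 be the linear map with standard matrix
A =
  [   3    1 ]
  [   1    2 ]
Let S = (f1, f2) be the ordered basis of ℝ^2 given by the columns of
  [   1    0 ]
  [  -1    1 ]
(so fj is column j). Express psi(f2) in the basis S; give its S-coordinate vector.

<1, 3>

Column 2 of [psi]_S is the S-coordinate vector of psi(f2).
In standard coordinates psi(f2) = A f2 = <1, 2>.
Converting to S: <1, 2> = f1 + 3f2, so the coordinate vector is <1, 3>.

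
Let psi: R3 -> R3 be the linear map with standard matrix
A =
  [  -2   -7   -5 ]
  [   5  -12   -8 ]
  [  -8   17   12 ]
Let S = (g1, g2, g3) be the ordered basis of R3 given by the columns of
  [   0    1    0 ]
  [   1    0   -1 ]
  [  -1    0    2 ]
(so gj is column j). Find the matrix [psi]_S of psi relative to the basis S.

Let P have columns g1, ..., g3. Then [psi]_S = P^(-1) A P.
Here det P = -1, so P^(-1) is integer; computing A P first and then P^(-1)(A P) gives [[-3, 2, -1], [-2, -2, -3], [1, -3, 3]].

[[-3, 2, -1], [-2, -2, -3], [1, -3, 3]]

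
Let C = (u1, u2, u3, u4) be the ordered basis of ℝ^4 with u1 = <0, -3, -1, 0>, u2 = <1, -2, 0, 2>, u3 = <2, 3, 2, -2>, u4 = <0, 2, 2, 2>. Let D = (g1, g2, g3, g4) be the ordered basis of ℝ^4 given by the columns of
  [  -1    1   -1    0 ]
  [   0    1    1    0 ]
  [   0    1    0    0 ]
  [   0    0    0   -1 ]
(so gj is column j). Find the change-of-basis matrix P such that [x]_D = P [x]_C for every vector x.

Take x = uj: its C-coordinates are the j-th standard unit vector, so P e_j — column j of P — equals [uj]_D.
u1 = g1 - g2 - 2g3 + 0·g4, giving column 1 = <1, -1, -2, 0>; repeating for each j gives P = [[1, 1, -1, 2], [-1, 0, 2, 2], [-2, -2, 1, 0], [0, -2, 2, -2]].

[[1, 1, -1, 2], [-1, 0, 2, 2], [-2, -2, 1, 0], [0, -2, 2, -2]]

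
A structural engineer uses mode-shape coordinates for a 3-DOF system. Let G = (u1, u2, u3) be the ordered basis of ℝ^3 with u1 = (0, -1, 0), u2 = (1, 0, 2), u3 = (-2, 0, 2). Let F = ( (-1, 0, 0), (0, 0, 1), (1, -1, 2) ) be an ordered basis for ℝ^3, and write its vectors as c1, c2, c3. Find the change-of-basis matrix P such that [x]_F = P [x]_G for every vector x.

Take x = uj: its G-coordinates are the j-th standard unit vector, so P e_j — column j of P — equals [uj]_F.
u1 = c1 - 2c2 + c3, giving column 1 = (1, -2, 1); repeating for each j gives P = [[1, -1, 2], [-2, 2, 2], [1, 0, 0]].

[[1, -1, 2], [-2, 2, 2], [1, 0, 0]]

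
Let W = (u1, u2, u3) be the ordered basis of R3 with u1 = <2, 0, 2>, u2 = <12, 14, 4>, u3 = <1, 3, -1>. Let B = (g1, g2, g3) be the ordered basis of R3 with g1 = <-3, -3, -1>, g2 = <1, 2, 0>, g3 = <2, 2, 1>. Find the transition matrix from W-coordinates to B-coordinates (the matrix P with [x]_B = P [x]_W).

Take x = uj: its W-coordinates are the j-th standard unit vector, so P e_j — column j of P — equals [uj]_B.
u1 = 0·g1 - 2g2 + 2g3, giving column 1 = <0, -2, 2>; repeating for each j gives P = [[0, -2, -1], [-2, 2, 2], [2, 2, -2]].

[[0, -2, -1], [-2, 2, 2], [2, 2, -2]]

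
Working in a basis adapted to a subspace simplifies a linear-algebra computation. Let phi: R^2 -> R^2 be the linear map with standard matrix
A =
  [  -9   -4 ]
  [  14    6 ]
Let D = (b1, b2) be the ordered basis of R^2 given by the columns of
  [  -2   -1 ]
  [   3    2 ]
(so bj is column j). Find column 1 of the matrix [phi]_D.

Compute phi(b1) = A b1 = (6, -10) in standard coordinates.
Then write this in D-coordinates: solve for y in y_1 b1 + y_2 b2 = (6, -10).
This gives y = (-2, -2), which is column 1 of [phi]_D.

(-2, -2)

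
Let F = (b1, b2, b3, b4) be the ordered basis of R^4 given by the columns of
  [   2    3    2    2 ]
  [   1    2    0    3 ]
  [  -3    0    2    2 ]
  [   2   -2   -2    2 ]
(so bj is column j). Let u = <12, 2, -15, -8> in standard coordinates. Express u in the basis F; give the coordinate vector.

We seek scalars with c_1 b1 + ... + c_4 b4 = u; equivalently solve M c = u where the columns of M are b1, ..., b4.
Solving this 4x4 system gives c = (3, 4, 0, -3).
Check: 3b1 + 4b2 + 0·b3 - 3b4 = <12, 2, -15, -8>.

<3, 4, 0, -3>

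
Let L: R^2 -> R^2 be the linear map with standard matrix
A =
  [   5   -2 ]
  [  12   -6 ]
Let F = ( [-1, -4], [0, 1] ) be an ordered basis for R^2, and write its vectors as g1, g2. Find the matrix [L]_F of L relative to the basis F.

[[-3, 2], [0, 2]]

Let P have columns g1, g2. Then [L]_F = P^(-1) A P.
Here det P = -1, so P^(-1) is integer; computing A P first and then P^(-1)(A P) gives [[-3, 2], [0, 2]].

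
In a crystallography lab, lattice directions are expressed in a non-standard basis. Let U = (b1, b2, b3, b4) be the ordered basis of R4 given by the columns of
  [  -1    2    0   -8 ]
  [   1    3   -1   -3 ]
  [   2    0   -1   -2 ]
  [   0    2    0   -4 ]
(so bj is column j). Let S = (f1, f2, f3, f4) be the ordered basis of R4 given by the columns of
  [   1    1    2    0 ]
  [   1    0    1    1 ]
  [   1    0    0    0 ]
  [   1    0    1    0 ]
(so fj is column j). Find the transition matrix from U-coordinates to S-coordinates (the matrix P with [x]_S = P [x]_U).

Take x = bj: its U-coordinates are the j-th standard unit vector, so P e_j — column j of P — equals [bj]_S.
b1 = 2f1 + f2 - 2f3 + f4, giving column 1 = <2, 1, -2, 1>; repeating for each j gives P = [[2, 0, -1, -2], [1, -2, -1, -2], [-2, 2, 1, -2], [1, 1, -1, 1]].

[[2, 0, -1, -2], [1, -2, -1, -2], [-2, 2, 1, -2], [1, 1, -1, 1]]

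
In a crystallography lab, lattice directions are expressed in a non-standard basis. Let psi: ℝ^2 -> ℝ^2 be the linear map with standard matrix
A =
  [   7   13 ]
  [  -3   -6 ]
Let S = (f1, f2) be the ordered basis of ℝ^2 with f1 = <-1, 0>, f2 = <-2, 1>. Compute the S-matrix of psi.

[[1, 1], [3, 0]]

With P the matrix whose columns are f1, f2, [psi]_S = P^(-1) A P.
Column by column: psi(f1) = A f1 = <-7, 3>; its S-coordinates <1, 3> give column 1.
Continuing for each basis vector yields [psi]_S = [[1, 1], [3, 0]].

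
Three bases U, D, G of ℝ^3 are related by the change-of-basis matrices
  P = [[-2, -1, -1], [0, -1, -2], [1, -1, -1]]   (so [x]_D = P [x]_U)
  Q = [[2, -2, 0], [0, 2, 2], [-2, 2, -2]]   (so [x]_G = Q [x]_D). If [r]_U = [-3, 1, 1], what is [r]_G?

Composing the changes, [r]_G = Q P [r]_U.
Q P = [[-4, 0, 2], [2, -4, -6], [2, 2, 0]]; applying this to [-3, 1, 1] gives [14, -16, -4].

[14, -16, -4]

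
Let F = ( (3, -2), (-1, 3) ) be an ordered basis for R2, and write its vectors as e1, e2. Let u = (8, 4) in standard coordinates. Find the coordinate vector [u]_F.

Write u = c_1 e1 + c_2 e2 and solve for the c_i.
System: 3c_1 - c_2 = 8, -2c_1 + 3c_2 = 4; solving gives c_1 = 4, c_2 = 4.
Check: 4e1 + 4e2 = (8, 4).

(4, 4)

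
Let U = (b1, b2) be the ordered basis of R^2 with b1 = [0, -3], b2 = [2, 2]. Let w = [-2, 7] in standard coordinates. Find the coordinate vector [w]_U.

Write w = c_1 b1 + c_2 b2 and solve for the c_i.
System: 0c_1 + 2c_2 = -2, -3c_1 + 2c_2 = 7; solving gives c_1 = -3, c_2 = -1.
Check: -3b1 - b2 = [-2, 7].

[-3, -1]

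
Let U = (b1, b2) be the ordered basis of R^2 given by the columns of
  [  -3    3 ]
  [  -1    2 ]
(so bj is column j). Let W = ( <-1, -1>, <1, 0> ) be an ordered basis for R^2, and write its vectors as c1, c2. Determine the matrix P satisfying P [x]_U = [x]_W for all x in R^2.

[[1, -2], [-2, 1]]

Column j of P is [bj]_W, since P maps U-coordinates to W-coordinates.
Expressing b1 in W: b1 = c1 - 2c2, so column 1 of P is <1, -2>.
Doing the same for each bj gives P = [[1, -2], [-2, 1]].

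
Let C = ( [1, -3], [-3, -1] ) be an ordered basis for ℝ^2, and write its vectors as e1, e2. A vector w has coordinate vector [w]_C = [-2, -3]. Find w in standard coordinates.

[7, 9]

The coordinates say w = -2e1 - 3e2; adding the scaled basis vectors gives [7, 9].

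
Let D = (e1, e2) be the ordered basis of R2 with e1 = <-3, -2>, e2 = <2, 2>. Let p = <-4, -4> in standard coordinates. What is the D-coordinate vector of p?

[p]_D is the unique c with M c = p, where M has columns e1, e2.
System: -3c_1 + 2c_2 = -4, -2c_1 + 2c_2 = -4; solving gives c_1 = 0, c_2 = -2.
Check: 0·e1 - 2e2 = <-4, -4>.

<0, -2>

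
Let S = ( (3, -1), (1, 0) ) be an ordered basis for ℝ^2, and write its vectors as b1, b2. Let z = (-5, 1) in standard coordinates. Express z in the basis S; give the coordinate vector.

(-1, -2)

[z]_S is the unique c with M c = z, where M has columns b1, b2.
System: 3c_1 + c_2 = -5, -c_1 + 0c_2 = 1; solving gives c_1 = -1, c_2 = -2.
Check: -b1 - 2b2 = (-5, 1).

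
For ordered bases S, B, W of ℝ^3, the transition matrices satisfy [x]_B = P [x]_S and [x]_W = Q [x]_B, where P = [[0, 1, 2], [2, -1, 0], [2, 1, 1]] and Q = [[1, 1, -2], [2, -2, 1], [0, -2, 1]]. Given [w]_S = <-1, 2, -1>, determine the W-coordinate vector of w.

First [w]_B = P [w]_S = <0, -4, -1>.
Then [w]_W = Q [w]_B = <-2, 7, 7>.

<-2, 7, 7>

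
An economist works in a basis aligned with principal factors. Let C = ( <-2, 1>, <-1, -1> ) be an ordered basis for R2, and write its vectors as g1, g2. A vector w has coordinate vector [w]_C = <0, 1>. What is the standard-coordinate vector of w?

<-1, -1>

By definition w = 0·g1 + g2.
Summing componentwise gives <-1, -1>.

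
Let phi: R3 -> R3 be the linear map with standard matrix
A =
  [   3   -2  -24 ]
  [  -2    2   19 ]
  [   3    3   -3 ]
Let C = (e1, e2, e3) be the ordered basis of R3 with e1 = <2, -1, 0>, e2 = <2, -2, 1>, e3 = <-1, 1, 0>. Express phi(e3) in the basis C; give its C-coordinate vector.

<-1, 0, 3>

Column 3 of [phi]_C is the C-coordinate vector of phi(e3).
In standard coordinates phi(e3) = A e3 = <-5, 4, 0>.
Converting to C: <-5, 4, 0> = -e1 + 0·e2 + 3e3, so the coordinate vector is <-1, 0, 3>.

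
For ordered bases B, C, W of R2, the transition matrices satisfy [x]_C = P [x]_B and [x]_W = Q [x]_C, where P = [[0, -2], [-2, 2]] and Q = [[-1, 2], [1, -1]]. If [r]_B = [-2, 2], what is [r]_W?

[20, -12]

Composing the changes, [r]_W = Q P [r]_B.
Q P = [[-4, 6], [2, -4]]; applying this to [-2, 2] gives [20, -12].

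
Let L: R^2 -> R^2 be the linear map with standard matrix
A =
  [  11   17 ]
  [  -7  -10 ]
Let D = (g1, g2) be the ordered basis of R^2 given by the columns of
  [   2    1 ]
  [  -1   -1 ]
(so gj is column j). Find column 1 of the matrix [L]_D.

Column 1 of [L]_D is the D-coordinate vector of L(g1).
In standard coordinates L(g1) = A g1 = (5, -4).
Converting to D: (5, -4) = g1 + 3g2, so the coordinate vector is (1, 3).

(1, 3)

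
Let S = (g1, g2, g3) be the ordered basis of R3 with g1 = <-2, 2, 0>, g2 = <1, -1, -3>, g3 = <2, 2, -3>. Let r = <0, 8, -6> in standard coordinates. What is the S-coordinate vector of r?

We seek scalars with c_1 g1 + ... + c_3 g3 = r; equivalently solve M c = r where the columns of M are g1, ..., g3.
Row-reducing the augmented matrix [M | r] gives c = (2, 0, 2).
Check: 2g1 + 0·g2 + 2g3 = <0, 8, -6>.

<2, 0, 2>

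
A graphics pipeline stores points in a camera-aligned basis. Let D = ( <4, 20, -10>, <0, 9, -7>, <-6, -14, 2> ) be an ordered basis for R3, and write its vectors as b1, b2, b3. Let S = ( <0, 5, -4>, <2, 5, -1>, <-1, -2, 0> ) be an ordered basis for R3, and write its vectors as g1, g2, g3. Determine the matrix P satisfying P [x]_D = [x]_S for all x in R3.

[[2, 2, 0], [2, -1, -2], [0, -2, 2]]

Take x = bj: its D-coordinates are the j-th standard unit vector, so P e_j — column j of P — equals [bj]_S.
b1 = 2g1 + 2g2 + 0·g3, giving column 1 = <2, 2, 0>; repeating for each j gives P = [[2, 2, 0], [2, -1, -2], [0, -2, 2]].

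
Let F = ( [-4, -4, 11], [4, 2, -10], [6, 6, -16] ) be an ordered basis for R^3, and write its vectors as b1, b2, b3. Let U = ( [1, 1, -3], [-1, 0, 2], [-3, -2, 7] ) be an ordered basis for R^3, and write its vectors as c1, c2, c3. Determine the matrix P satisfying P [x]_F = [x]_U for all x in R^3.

Take x = bj: its F-coordinates are the j-th standard unit vector, so P e_j — column j of P — equals [bj]_U.
b1 = -2c1 - c2 + c3, giving column 1 = [-2, -1, 1]; repeating for each j gives P = [[-2, 2, 2], [-1, -2, 2], [1, 0, -2]].

[[-2, 2, 2], [-1, -2, 2], [1, 0, -2]]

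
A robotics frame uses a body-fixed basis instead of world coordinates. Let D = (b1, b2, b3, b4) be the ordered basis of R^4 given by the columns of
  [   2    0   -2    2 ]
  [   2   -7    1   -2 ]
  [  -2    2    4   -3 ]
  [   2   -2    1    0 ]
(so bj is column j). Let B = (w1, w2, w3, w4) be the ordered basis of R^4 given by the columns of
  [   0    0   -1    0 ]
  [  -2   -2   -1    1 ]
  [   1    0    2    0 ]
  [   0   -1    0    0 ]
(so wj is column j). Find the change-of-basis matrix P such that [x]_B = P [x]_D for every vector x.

Take x = bj: its D-coordinates are the j-th standard unit vector, so P e_j — column j of P — equals [bj]_B.
b1 = 2w1 - 2w2 - 2w3 + 0·w4, giving column 1 = <2, -2, -2, 0>; repeating for each j gives P = [[2, 2, 0, 1], [-2, 2, -1, 0], [-2, 0, 2, -2], [0, 1, 1, -2]].

[[2, 2, 0, 1], [-2, 2, -1, 0], [-2, 0, 2, -2], [0, 1, 1, -2]]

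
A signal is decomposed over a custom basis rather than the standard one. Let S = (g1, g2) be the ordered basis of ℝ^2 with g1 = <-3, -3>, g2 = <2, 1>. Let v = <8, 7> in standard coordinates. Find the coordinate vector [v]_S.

We seek scalars with c_1 g1 + c_2 g2 = v; equivalently solve M c = v where the columns of M are g1, g2.
System: -3c_1 + 2c_2 = 8, -3c_1 + c_2 = 7; solving gives c_1 = -2, c_2 = 1.
Check: -2g1 + g2 = <8, 7>.

<-2, 1>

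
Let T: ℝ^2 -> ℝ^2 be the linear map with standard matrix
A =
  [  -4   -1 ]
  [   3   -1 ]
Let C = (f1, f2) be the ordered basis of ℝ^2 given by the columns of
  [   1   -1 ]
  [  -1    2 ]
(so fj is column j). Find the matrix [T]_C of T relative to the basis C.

[[-2, -1], [1, -3]]

The j-th column of [T]_C is [T(fj)]_C.
T(f1) = A f1 = [-3, 4] = -2f1 + f2, so column 1 is [-2, 1].
Repeating for f2 and assembling the columns gives [[-2, -1], [1, -3]].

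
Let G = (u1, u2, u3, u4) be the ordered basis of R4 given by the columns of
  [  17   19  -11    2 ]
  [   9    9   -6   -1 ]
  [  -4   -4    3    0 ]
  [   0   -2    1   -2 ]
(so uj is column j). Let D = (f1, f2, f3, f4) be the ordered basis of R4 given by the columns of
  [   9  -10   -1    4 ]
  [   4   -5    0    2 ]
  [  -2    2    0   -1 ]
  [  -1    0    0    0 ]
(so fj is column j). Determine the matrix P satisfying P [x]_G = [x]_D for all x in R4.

Take x = uj: its G-coordinates are the j-th standard unit vector, so P e_j — column j of P — equals [uj]_D.
u1 = 0·f1 - f2 + f3 + 2f4, giving column 1 = [0, -1, 1, 2]; repeating for each j gives P = [[0, 2, -1, 2], [-1, -1, 0, 1], [1, 1, -2, -2], [2, -2, -1, -2]].

[[0, 2, -1, 2], [-1, -1, 0, 1], [1, 1, -2, -2], [2, -2, -1, -2]]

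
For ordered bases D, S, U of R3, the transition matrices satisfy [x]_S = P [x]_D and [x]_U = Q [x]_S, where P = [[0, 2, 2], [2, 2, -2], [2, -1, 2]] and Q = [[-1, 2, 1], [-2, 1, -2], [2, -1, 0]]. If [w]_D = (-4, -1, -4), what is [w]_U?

(-9, 48, -18)

Apply P to get S-coordinates (-10, -2, -15), then Q to get U-coordinates.
The result is [w]_U = (-9, 48, -18).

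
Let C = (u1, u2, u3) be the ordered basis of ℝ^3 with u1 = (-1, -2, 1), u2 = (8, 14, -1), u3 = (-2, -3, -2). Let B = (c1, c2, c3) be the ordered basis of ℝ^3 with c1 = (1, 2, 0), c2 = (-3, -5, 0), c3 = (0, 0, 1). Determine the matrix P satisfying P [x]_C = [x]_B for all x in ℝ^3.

Let M have columns uj and N have columns cj. Then for every x, N [x]_B = x = M [x]_C, so P = N^(-1) M.
Since det N = 1, N^(-1) has integer entries; multiplying gives P = [[-1, 2, 1], [0, -2, 1], [1, -1, -2]].

[[-1, 2, 1], [0, -2, 1], [1, -1, -2]]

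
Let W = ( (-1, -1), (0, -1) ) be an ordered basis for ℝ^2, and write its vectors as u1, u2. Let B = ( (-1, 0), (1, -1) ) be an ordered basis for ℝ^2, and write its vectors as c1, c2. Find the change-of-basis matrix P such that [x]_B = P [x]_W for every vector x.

[[2, 1], [1, 1]]

Let M have columns uj and N have columns cj. Then for every x, N [x]_B = x = M [x]_W, so P = N^(-1) M.
Since det N = 1, N^(-1) has integer entries; multiplying gives P = [[2, 1], [1, 1]].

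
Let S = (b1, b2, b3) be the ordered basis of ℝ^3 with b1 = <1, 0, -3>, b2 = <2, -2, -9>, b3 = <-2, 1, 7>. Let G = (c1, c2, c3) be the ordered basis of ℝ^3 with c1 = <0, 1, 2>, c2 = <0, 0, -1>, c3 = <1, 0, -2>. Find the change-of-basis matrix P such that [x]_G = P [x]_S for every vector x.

[[0, -2, 1], [1, 1, -1], [1, 2, -2]]

Let M have columns bj and N have columns cj. Then for every x, N [x]_G = x = M [x]_S, so P = N^(-1) M.
Since det N = -1, N^(-1) has integer entries; multiplying gives P = [[0, -2, 1], [1, 1, -1], [1, 2, -2]].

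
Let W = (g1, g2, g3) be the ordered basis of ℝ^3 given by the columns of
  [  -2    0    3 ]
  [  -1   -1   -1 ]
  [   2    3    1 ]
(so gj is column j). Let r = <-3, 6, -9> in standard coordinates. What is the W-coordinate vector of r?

Write r = c_1 g1 + ... + c_3 g3 and solve for the c_i.
Gaussian elimination on [M | r] yields c = (-3, 0, -3).
Check: -3g1 + 0·g2 - 3g3 = <-3, 6, -9>.

<-3, 0, -3>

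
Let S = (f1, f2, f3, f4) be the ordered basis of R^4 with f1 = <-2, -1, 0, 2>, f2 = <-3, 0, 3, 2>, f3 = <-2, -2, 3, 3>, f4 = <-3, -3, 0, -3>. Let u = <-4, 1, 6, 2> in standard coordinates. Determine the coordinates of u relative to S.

<-1, 2, 0, 0>

[u]_S is the unique c with M c = u, where M has columns f1, ..., f4.
Row-reducing the augmented matrix [M | u] gives c = (-1, 2, 0, 0).
Check: -f1 + 2f2 + 0·f3 + 0·f4 = <-4, 1, 6, 2>.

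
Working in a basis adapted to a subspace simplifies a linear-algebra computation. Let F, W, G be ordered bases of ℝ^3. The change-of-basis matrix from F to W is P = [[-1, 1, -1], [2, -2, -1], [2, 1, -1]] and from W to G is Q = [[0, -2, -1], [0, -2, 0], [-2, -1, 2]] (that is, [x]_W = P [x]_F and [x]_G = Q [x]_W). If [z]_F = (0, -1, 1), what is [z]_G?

Composing the changes, [z]_G = Q P [z]_F.
Q P = [[-6, 3, 3], [-4, 4, 2], [4, 2, 1]]; applying this to (0, -1, 1) gives (0, -2, -1).

(0, -2, -1)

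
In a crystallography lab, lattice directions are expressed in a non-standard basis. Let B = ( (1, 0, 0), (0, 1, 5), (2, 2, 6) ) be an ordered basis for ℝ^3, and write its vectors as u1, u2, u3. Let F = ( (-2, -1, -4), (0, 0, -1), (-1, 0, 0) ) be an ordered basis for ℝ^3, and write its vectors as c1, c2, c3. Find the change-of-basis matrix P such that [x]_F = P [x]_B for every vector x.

[[0, -1, -2], [0, -1, 2], [-1, 2, 2]]

Let M have columns uj and N have columns cj. Then for every x, N [x]_F = x = M [x]_B, so P = N^(-1) M.
Since det N = -1, N^(-1) has integer entries; multiplying gives P = [[0, -1, -2], [0, -1, 2], [-1, 2, 2]].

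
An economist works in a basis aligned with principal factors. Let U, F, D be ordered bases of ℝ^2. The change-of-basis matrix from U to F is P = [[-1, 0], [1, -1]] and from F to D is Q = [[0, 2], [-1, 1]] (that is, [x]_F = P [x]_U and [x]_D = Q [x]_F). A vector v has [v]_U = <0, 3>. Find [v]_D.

<-6, -3>

First [v]_F = P [v]_U = <0, -3>.
Then [v]_D = Q [v]_F = <-6, -3>.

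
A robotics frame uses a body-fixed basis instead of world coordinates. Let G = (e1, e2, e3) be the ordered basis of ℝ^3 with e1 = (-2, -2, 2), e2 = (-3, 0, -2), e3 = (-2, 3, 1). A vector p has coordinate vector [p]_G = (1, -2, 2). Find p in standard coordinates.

By definition p = e1 - 2e2 + 2e3.
Summing componentwise gives (0, 4, 8).

(0, 4, 8)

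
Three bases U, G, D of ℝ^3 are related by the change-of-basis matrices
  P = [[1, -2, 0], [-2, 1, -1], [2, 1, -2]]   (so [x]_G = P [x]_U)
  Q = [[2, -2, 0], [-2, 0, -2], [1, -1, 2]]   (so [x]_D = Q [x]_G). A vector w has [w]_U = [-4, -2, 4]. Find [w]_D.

Apply P to get G-coordinates [0, 2, -18], then Q to get D-coordinates.
The result is [w]_D = [-4, 36, -38].

[-4, 36, -38]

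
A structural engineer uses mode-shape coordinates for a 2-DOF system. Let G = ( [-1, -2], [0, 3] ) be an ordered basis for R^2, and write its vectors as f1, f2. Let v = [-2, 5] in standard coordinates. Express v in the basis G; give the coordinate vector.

[v]_G is the unique c with M c = v, where M has columns f1, f2.
System: -c_1 + 0c_2 = -2, -2c_1 + 3c_2 = 5; solving gives c_1 = 2, c_2 = 3.
Check: 2f1 + 3f2 = [-2, 5].

[2, 3]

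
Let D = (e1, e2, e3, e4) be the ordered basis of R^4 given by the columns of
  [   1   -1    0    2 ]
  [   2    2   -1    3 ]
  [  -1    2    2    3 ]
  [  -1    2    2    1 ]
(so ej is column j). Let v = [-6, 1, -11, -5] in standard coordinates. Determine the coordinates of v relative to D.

Write v = c_1 e1 + ... + c_4 e4 and solve for the c_i.
Solving this 4x4 system gives c = (2, 2, -2, -3).
Check: 2e1 + 2e2 - 2e3 - 3e4 = [-6, 1, -11, -5].

[2, 2, -2, -3]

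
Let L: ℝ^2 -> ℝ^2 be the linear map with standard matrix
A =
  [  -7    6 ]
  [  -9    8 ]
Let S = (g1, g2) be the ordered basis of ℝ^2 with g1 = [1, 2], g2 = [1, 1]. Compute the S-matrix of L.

The j-th column of [L]_S is [L(gj)]_S.
L(g1) = A g1 = [5, 7] = 2g1 + 3g2, so column 1 is [2, 3].
Repeating for g2 and assembling the columns gives [[2, 0], [3, -1]].

[[2, 0], [3, -1]]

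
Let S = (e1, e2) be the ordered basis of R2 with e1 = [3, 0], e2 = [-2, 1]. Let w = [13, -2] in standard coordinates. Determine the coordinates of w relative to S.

[3, -2]

We seek scalars with c_1 e1 + c_2 e2 = w; equivalently solve M c = w where the columns of M are e1, e2.
System: 3c_1 - 2c_2 = 13, 0c_1 + c_2 = -2; solving gives c_1 = 3, c_2 = -2.
Check: 3e1 - 2e2 = [13, -2].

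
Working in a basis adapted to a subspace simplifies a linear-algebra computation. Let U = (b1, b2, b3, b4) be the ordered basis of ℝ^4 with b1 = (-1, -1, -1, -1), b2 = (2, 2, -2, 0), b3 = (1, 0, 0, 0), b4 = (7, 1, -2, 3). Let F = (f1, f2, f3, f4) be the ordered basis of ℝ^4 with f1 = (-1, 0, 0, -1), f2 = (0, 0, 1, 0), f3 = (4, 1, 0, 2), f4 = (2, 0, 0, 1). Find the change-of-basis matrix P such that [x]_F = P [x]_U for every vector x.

[[1, 2, 1, 1], [-1, -2, 0, -2], [-1, 2, 0, 1], [2, -2, 1, 2]]

Column j of P is [bj]_F, since P maps U-coordinates to F-coordinates.
Expressing b1 in F: b1 = f1 - f2 - f3 + 2f4, so column 1 of P is (1, -1, -1, 2).
Doing the same for each bj gives P = [[1, 2, 1, 1], [-1, -2, 0, -2], [-1, 2, 0, 1], [2, -2, 1, 2]].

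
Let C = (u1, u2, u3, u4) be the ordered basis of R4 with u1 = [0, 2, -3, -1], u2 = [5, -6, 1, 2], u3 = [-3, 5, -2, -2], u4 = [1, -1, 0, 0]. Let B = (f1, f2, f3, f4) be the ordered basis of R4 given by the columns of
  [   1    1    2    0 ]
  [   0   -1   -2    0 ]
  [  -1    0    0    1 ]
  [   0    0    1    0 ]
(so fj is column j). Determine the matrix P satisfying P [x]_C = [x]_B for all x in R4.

Take x = uj: its C-coordinates are the j-th standard unit vector, so P e_j — column j of P — equals [uj]_B.
u1 = 2f1 + 0·f2 - f3 - f4, giving column 1 = [2, 0, -1, -1]; repeating for each j gives P = [[2, -1, 2, 0], [0, 2, -1, 1], [-1, 2, -2, 0], [-1, 0, 0, 0]].

[[2, -1, 2, 0], [0, 2, -1, 1], [-1, 2, -2, 0], [-1, 0, 0, 0]]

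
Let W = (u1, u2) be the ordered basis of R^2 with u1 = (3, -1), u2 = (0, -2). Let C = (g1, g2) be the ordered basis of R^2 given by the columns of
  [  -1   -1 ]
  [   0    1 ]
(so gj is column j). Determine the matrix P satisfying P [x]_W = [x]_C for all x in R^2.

Take x = uj: its W-coordinates are the j-th standard unit vector, so P e_j — column j of P — equals [uj]_C.
u1 = -2g1 - g2, giving column 1 = (-2, -1); repeating for each j gives P = [[-2, 2], [-1, -2]].

[[-2, 2], [-1, -2]]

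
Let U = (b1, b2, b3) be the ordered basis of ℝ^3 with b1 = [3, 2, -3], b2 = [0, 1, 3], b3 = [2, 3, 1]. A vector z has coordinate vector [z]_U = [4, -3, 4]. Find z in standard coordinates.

By definition z = 4b1 - 3b2 + 4b3.
Summing componentwise gives [20, 17, -17].

[20, 17, -17]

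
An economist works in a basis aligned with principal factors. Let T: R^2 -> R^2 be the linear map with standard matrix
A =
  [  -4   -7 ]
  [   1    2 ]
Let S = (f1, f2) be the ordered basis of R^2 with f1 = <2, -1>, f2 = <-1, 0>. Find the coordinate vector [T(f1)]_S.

Compute T(f1) = A f1 = <-1, 0> in standard coordinates.
Then write this in S-coordinates: solve for y in y_1 f1 + y_2 f2 = <-1, 0>.
This gives y = <0, 1>, which is column 1 of [T]_S.

<0, 1>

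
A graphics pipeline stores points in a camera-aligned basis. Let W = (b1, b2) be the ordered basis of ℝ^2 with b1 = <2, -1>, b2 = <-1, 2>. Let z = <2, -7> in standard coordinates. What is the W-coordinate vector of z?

We seek scalars with c_1 b1 + c_2 b2 = z; equivalently solve M c = z where the columns of M are b1, b2.
System: 2c_1 - c_2 = 2, -c_1 + 2c_2 = -7; solving gives c_1 = -1, c_2 = -4.
Check: -b1 - 4b2 = <2, -7>.

<-1, -4>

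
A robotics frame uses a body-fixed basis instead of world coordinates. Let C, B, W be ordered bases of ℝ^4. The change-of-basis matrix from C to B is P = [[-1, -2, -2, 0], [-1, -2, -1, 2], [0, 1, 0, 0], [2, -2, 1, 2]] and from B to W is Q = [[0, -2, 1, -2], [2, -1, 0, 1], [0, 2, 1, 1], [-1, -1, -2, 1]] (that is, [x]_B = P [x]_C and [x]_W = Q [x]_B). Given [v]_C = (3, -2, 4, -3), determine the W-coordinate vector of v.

(0, 3, -12, 28)

First [v]_B = P [v]_C = (-7, -9, -2, 8).
Then [v]_W = Q [v]_B = (0, 3, -12, 28).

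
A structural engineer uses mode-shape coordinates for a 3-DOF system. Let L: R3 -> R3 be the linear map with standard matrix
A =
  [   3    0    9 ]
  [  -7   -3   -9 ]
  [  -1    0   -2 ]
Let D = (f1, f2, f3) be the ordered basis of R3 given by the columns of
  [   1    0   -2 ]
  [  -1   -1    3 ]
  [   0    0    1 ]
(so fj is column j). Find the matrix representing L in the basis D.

The j-th column of [L]_D is [L(fj)]_D.
L(f1) = A f1 = (3, -4, -1) = f1 + 0·f2 - f3, so column 1 is (1, 0, -1).
Repeating for f2, f3 and assembling the columns gives [[1, 0, 3], [0, -3, 1], [-1, 0, 0]].

[[1, 0, 3], [0, -3, 1], [-1, 0, 0]]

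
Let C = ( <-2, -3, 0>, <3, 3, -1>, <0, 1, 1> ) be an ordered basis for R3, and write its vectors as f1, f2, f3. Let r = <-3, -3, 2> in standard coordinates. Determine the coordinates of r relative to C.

<3, 1, 3>

We seek scalars with c_1 f1 + ... + c_3 f3 = r; equivalently solve M c = r where the columns of M are f1, ..., f3.
Gaussian elimination on [M | r] yields c = (3, 1, 3).
Check: 3f1 + f2 + 3f3 = <-3, -3, 2>.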